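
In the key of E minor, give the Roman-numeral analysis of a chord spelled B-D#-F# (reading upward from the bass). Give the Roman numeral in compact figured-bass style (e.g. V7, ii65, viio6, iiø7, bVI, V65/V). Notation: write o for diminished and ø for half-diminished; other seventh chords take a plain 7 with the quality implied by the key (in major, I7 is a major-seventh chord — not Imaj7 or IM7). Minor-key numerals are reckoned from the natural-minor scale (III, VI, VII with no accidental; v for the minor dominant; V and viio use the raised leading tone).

V

Stacked in thirds the chord is B-D#-F#: a major triad on B.
In E minor, B is the dominant; the diatonic major triad there is V.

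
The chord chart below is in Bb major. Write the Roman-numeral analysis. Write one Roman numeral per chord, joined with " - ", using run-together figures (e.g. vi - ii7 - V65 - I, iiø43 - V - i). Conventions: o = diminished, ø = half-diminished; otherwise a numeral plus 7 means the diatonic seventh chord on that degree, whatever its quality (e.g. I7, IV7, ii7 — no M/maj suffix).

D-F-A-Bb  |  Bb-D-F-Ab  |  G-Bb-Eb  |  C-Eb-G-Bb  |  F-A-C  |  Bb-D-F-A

I65 - V7/IV - IV6 - ii7 - V - I7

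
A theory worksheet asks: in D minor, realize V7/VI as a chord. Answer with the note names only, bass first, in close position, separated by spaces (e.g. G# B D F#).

V7/VI is a secondary dominant — the dominant seventh of VI. VI in D minor is Bb, so the applied chord's root is F, a perfect fifth above.
Building a dominant seventh chord on F gives F-A-C-Eb.

F A C Eb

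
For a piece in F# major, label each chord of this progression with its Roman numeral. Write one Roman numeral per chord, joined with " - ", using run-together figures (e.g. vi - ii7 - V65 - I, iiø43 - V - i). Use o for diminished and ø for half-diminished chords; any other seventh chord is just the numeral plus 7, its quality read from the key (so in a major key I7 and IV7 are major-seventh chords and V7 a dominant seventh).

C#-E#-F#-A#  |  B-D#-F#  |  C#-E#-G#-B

C#-E#-F#-A#: major seventh chord on F# = scale degree 1 → I43.
B-D#-F#: root B is the subdominant; major triad there is IV.
C#-E#-G#-B: dominant seventh chord on C# = scale degree 5 → V7.

I43 - IV - V7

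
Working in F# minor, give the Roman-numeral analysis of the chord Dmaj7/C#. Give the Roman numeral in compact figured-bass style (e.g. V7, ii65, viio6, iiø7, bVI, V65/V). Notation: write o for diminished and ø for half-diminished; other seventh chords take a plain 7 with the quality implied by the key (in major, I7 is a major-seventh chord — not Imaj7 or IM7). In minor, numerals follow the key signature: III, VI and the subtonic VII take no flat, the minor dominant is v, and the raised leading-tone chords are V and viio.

Stacked in thirds the chord is D-F#-A-C#: a major seventh chord on D.
D is scale degree 6 in F# minor, and a major seventh chord on that degree is written VI7.
With C# in the bass the chord is in third inversion, so the figured bass is 42.

VI42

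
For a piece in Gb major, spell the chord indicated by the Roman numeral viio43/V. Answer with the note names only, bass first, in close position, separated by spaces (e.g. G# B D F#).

Gb Bbb C Eb

viio43/V is a secondary leading-tone chord. The target V is Db in Gb major; the applied chord is rooted a semitone below, on C.
Building a fully diminished seventh chord on C gives C-Eb-Gb-Bbb.
The figured bass 43 indicates second inversion, placing the fifth (Gb) in the bass: Gb-Bbb-C-Eb.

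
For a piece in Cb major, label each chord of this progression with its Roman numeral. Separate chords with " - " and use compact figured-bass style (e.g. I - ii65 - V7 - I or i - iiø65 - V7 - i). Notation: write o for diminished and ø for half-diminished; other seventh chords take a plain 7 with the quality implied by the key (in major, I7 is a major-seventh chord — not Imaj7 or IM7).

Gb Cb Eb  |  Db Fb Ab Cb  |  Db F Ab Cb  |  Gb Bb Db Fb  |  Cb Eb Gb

I64 - ii7 - V7/V - V7 - I

Gb-Cb-Eb has root Cb, degree 1 in Cb major, so I64.
Db-Fb-Ab-Cb has root Db, degree 2 in Cb major, so ii7.
Db-F-Ab-Cb is the secondary dominant of V (dominant seventh chord on Db): V7/V.
Gb-Bb-Db-Fb has root Gb, degree 5 in Cb major, so V7.
Cb-Eb-Gb has root Cb, degree 1 in Cb major, so I.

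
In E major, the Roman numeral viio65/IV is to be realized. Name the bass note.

B

The applied chord viio65/IV is rooted on G#: G#-B-D-F.
The figure 65 means first inversion — the third is in the bass.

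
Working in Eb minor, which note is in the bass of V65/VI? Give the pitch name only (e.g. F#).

Bb

The applied chord V65/VI is rooted on Gb: Gb-Bb-Db-Fb.
The figure 65 means first inversion — the third is in the bass.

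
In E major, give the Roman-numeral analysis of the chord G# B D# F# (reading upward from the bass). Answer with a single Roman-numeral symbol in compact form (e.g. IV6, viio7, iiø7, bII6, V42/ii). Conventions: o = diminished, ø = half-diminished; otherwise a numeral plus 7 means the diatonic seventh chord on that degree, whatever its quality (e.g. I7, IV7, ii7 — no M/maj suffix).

The pitches G#-B-D#-F# form a minor seventh chord rooted on G#.
G# is scale degree 3 in E major, and a minor seventh chord on that degree is written iii7.

iii7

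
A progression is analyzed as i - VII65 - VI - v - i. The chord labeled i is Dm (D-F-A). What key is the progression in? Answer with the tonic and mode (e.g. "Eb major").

D minor

The anchor chord is a minor triad on D, labeled i.
If D is scale degree 1 and the mode makes that degree carry a minor triad, the tonic is D and the mode is minor.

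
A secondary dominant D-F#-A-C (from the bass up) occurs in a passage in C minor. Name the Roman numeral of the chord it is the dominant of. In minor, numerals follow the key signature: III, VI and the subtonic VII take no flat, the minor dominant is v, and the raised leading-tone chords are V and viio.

The chord is a dominant seventh chord on D.
A dominant resolves down a perfect fifth: D → G. In C minor, G is scale degree 5, i.e. V.

V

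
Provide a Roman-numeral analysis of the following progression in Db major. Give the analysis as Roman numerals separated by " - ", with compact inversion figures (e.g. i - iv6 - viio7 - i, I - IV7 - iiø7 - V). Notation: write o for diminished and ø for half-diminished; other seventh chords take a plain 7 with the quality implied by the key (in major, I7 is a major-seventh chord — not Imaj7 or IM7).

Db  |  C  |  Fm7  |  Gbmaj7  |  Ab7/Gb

I - V/iii - iii7 - IV7 - V42

Db: major triad on Db = scale degree 1 → I.
C: a major triad on C, the applied dominant of iii → V/iii.
Fm7: minor seventh chord on F = scale degree 3 → iii7.
Gbmaj7 has root Gb, degree 4 in Db major, so IV7.
Ab7/Gb has root Ab, degree 5 in Db major, so V42.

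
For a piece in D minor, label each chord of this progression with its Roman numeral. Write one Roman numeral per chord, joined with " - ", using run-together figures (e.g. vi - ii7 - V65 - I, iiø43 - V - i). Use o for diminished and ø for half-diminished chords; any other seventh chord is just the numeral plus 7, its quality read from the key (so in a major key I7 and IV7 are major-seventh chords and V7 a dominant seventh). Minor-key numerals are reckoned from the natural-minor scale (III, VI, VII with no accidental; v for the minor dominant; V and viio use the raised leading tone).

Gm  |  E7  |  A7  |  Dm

iv - V7/V - V7 - i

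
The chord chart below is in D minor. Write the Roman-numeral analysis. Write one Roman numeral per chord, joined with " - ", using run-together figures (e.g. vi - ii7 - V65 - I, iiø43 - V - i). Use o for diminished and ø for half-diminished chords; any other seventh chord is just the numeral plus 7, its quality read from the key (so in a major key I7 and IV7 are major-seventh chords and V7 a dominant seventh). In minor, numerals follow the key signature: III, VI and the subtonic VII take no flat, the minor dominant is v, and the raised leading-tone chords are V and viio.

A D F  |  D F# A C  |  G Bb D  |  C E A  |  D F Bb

A-D-F: minor triad on D = scale degree 1 → i64.
D-F#-A-C: chromatic; D is V of iv, so V7/iv.
G-Bb-D: minor triad on G = scale degree 4 → iv.
C-E-A: root A is the dominant; minor triad there is v6.
D-F-Bb: root Bb is the submediant; major triad there is VI6.

i64 - V7/iv - iv - v6 - VI6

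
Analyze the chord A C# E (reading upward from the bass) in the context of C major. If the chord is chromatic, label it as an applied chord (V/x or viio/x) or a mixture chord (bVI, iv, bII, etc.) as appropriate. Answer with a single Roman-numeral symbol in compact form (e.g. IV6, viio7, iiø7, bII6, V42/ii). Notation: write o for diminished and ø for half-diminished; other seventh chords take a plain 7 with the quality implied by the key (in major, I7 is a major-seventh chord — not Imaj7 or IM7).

V/ii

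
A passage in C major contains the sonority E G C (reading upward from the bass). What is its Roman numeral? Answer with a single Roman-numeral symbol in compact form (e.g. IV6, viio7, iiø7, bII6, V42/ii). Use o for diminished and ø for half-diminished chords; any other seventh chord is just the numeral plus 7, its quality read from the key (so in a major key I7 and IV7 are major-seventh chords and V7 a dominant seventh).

I6

The pitches C-E-G form a major triad rooted on C.
C is scale degree 1 in C major, and a major triad on that degree is written I.
With E in the bass the chord is in first inversion, so the figured bass is 6.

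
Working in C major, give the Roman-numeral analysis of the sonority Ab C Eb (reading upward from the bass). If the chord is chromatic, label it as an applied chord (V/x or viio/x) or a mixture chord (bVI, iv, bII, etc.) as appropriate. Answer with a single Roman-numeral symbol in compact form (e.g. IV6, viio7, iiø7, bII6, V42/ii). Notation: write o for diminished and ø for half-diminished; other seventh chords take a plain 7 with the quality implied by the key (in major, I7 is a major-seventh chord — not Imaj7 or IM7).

Stacked in thirds the chord is Ab-C-Eb: a major triad on Ab.
Ab is the lowered sixth degree of C major (diatonic 6 would be A). This is a major triad on the lowered sixth degree, borrowed from the parallel minor.

bVI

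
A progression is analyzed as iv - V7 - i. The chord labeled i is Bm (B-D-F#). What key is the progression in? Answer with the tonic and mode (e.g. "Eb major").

B minor

The anchor chord is a minor triad on B, labeled i.
If B is scale degree 1 and the mode makes that degree carry a minor triad, the tonic is B and the mode is minor.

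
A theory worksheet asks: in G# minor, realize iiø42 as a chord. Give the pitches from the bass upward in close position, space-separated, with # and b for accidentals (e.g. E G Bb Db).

In G# minor, scale degree 2 is A#, and the diatonic chord built there is a half-diminished seventh chord.
Stacking thirds from A# gives A#-C#-E-G#.
The figured bass 42 indicates third inversion, placing the seventh (G#) in the bass: G#-A#-C#-E.

G# A# C# E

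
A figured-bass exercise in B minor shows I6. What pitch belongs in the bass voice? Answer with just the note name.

D#

I in B minor has root B; the chord is B-D#-F#.
The figure 6 means first inversion — the third is in the bass.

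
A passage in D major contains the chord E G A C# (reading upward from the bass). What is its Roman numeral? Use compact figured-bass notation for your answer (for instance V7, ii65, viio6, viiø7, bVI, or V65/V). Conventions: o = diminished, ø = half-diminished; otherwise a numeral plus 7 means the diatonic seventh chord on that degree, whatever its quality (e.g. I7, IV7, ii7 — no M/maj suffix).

V43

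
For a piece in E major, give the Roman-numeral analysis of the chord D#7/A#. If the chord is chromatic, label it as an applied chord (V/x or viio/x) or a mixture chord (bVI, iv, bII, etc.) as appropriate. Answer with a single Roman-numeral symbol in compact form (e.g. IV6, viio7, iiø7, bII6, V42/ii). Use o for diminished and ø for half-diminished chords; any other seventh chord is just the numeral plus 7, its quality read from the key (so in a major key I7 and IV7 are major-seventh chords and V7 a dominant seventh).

V43/iii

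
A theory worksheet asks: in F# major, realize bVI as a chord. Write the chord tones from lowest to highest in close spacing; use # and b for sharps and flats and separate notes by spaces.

D F# A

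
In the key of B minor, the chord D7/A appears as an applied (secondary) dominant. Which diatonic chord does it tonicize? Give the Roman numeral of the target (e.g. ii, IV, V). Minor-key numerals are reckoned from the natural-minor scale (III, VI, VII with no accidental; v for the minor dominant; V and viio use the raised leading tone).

VI

The chord is a dominant seventh chord on D.
A dominant resolves down a perfect fifth: D → G. In B minor, G is scale degree 6, i.e. VI.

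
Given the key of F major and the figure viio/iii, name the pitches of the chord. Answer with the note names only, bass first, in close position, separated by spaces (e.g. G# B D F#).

viio/iii is a secondary leading-tone chord. The target iii is A in F major; the applied chord is rooted a semitone below, on G#.
Building a diminished triad on G# gives G#-B-D.

G# B D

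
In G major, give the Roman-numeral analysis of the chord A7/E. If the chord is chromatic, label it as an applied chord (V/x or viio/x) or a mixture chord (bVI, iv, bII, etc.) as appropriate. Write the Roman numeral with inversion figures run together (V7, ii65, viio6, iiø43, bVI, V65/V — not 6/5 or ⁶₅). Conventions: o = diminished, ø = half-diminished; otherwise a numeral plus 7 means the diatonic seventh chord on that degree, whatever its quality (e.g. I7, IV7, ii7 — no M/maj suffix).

V43/V

The pitches A-C#-E-G form a dominant seventh chord rooted on A.
A is not a diatonic chord root with this quality in G major, but it lies a perfect fifth above D (V), so the chord functions as an applied dominant of V.
With E in the bass the chord is in second inversion, so the figured bass is 43.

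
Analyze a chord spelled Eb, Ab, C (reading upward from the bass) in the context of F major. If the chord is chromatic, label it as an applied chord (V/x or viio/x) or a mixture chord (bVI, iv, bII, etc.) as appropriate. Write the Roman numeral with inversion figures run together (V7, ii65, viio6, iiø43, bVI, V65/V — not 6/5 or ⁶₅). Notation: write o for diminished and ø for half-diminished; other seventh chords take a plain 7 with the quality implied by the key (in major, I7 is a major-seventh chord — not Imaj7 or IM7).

The pitches Ab-C-Eb form a major triad rooted on Ab.
Ab is the lowered third degree of F major (diatonic 3 would be A). This is a major triad on the lowered third degree, borrowed from the parallel minor.
With Eb in the bass the chord is in second inversion, so the figured bass is 64.

bIII64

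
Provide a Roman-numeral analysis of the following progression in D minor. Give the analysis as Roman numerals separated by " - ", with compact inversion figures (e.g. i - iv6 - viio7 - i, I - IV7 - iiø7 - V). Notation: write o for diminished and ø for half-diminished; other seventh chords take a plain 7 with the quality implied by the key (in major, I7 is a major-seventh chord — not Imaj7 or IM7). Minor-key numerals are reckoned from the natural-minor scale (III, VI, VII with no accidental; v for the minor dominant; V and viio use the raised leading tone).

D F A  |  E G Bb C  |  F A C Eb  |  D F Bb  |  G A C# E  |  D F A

i - VII65 - V7/VI - VI6 - V42 - i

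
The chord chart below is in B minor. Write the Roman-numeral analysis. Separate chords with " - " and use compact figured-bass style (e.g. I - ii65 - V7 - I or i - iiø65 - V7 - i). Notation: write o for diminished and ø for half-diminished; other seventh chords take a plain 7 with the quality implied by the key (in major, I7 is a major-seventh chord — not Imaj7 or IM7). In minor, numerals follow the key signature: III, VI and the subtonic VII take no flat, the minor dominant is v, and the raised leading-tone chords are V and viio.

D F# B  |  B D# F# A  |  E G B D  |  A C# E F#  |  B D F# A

i6 - V7/iv - iv7 - v65 - i7

D-F#-B: minor triad on B = scale degree 1 → i6.
B-D#-F#-A is the secondary dominant of iv (dominant seventh chord on B): V7/iv.
E-G-B-D: minor seventh chord on E = scale degree 4 → iv7.
A-C#-E-F#: root F# is the dominant; minor seventh chord there is v65.
B-D-F#-A: root B is the tonic; minor seventh chord there is i7.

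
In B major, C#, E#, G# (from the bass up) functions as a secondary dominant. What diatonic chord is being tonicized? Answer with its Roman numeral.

V

The chord is a major triad on C#.
A dominant resolves down a perfect fifth: C# → F#. In B major, F# is scale degree 5, i.e. V.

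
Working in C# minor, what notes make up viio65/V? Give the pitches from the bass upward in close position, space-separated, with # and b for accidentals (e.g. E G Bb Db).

The slash marks an applied leading-tone chord: viio of V. In C# minor, V is G#, so the leading tone to it is F##, a half step below.
Building a fully diminished seventh chord on F## gives F##-A#-C#-E.
With the 65 figure the chord is in first inversion; from the bass A# upward in close position it reads A#-C#-E-F##.

A# C# E F##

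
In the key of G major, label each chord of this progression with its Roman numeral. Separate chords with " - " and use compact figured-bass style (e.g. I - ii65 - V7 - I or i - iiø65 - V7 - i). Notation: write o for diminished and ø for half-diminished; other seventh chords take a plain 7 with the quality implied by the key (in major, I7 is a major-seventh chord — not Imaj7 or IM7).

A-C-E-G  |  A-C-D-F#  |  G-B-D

ii7 - V43 - I

A-C-E-G: minor seventh chord on A = scale degree 2 → ii7.
A-C-D-F# has root D, degree 5 in G major, so V43.
G-B-D has root G, degree 1 in G major, so I.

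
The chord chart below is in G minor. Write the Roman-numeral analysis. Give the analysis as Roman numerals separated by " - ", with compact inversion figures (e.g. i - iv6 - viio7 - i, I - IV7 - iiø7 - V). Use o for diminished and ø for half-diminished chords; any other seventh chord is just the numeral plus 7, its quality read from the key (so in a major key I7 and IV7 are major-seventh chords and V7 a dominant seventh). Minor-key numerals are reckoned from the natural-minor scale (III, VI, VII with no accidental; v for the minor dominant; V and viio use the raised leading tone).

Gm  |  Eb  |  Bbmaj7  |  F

i - VI - III7 - VII

Gm has root G, degree 1 in G minor, so i.
Eb: major triad on Eb = scale degree 6 → VI.
Bbmaj7 has root Bb, degree 3 in G minor, so III7.
F: root F is the subtonic; major triad there is VII.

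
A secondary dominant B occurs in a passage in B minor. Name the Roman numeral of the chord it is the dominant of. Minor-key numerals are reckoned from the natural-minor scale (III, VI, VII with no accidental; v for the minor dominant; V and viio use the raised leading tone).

iv

The chord is a major triad on B.
A dominant resolves down a perfect fifth: B → E. In B minor, E is scale degree 4, i.e. iv.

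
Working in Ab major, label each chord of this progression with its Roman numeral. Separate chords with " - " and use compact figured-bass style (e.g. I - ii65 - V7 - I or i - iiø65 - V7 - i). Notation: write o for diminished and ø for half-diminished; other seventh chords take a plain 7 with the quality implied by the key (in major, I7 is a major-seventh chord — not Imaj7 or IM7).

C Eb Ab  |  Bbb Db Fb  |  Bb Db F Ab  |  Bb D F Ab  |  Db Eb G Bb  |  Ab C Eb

I6 - bII - ii7 - V7/V - V42 - I

C-Eb-Ab: root Ab is the tonic; major triad there is I6.
Bbb-Db-Fb: major triad on Bbb — chromatic; Bbb is the lowered second degree, so this is the Neapolitan chord, bII.
Bb-Db-F-Ab: root Bb is the supertonic; minor seventh chord there is ii7.
Bb-D-F-Ab: chromatic; Bb is V of V, so V7/V.
Db-Eb-G-Bb: dominant seventh chord on Eb = scale degree 5 → V42.
Ab-C-Eb: root Ab is the tonic; major triad there is I.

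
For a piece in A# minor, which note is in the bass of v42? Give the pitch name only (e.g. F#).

D#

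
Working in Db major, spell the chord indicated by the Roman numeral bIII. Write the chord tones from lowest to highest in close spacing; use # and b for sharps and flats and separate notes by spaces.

bIII is a major triad on the lowered third degree, borrowed from the parallel minor. In Db major that root is Fb.
So the chord is Fb-Ab-Cb.

Fb Ab Cb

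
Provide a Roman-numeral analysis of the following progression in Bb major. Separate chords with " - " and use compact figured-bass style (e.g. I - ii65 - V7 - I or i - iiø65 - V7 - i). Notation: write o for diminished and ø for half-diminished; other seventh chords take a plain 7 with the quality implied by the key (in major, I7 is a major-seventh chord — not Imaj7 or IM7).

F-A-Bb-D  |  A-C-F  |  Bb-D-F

I43 - V6 - I

F-A-Bb-D: major seventh chord on Bb = scale degree 1 → I43.
A-C-F: major triad on F = scale degree 5 → V6.
Bb-D-F has root Bb, degree 1 in Bb major, so I.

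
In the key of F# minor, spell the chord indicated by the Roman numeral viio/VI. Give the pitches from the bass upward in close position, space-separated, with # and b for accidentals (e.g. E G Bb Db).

The slash marks an applied leading-tone chord: viio of VI. In F# minor, VI is D, so the leading tone to it is C#, a half step below.
Building a diminished triad on C# gives C#-E-G.

C# E G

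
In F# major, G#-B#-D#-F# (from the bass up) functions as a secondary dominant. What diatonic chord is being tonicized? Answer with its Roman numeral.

V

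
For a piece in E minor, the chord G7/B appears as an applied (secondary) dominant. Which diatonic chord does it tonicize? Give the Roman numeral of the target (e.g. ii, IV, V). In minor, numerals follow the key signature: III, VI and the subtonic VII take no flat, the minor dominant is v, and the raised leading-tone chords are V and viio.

The chord is a dominant seventh chord on G.
A dominant resolves down a perfect fifth: G → C. In E minor, C is scale degree 6, i.e. VI.

VI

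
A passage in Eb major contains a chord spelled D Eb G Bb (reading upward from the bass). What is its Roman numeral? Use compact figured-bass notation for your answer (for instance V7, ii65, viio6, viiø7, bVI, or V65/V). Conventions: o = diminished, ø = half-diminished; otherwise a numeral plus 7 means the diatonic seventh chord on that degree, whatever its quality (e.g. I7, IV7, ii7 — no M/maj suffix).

I42

Stacked in thirds the chord is Eb-G-Bb-D: a major seventh chord on Eb.
Eb is scale degree 1 in Eb major, and a major seventh chord on that degree is written I7.
With D in the bass the chord is in third inversion, so the figured bass is 42.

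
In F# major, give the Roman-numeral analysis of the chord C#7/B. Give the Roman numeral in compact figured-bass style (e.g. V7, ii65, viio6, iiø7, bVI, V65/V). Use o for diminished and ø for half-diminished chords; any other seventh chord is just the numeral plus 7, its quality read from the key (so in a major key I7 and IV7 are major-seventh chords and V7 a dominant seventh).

Stacked in thirds the chord is C#-E#-G#-B: a dominant seventh chord on C#.
In F# major, C# is the dominant; the diatonic dominant seventh chord there is V7.
With B in the bass the chord is in third inversion, so the figured bass is 42.

V42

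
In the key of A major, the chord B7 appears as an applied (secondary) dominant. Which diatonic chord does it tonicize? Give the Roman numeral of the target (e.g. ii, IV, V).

V

The chord is a dominant seventh chord on B.
A dominant resolves down a perfect fifth: B → E. In A major, E is scale degree 5, i.e. V.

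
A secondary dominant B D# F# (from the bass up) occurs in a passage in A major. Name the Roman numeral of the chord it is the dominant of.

The chord is a major triad on B.
A dominant resolves down a perfect fifth: B → E. In A major, E is scale degree 5, i.e. V.

V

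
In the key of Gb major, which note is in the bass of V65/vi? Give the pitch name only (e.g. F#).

D

The applied chord V65/vi is rooted on Bb: Bb-D-F-Ab.
The figure 65 means first inversion — the third is in the bass.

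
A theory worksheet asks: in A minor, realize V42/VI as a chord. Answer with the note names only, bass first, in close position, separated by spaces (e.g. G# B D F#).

V42/VI is a secondary dominant — the dominant seventh of VI. VI in A minor is F, so the applied chord's root is C, a perfect fifth above.
Building a dominant seventh chord on C gives C-E-G-Bb.
The figured bass 42 indicates third inversion, placing the seventh (Bb) in the bass: Bb-C-E-G.

Bb C E G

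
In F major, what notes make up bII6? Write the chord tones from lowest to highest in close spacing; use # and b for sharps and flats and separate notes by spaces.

bII6 is the Neapolitan sixth — a major triad on the lowered second degree, here in its customary first inversion. In F major that root is Gb.
So the chord is Gb-Bb-Db.
With the 6 figure the chord is in first inversion; from the bass Bb upward in close position it reads Bb-Db-Gb.

Bb Db Gb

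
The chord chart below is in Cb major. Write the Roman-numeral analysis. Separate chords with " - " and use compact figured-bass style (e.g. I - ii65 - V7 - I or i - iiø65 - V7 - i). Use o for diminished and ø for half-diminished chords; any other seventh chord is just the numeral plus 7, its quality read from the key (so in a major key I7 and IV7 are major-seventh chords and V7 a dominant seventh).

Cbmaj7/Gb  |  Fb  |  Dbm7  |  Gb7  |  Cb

Cbmaj7/Gb: major seventh chord on Cb = scale degree 1 → I43.
Fb: root Fb is the subdominant; major triad there is IV.
Dbm7: root Db is the supertonic; minor seventh chord there is ii7.
Gb7: dominant seventh chord on Gb = scale degree 5 → V7.
Cb: major triad on Cb = scale degree 1 → I.

I43 - IV - ii7 - V7 - I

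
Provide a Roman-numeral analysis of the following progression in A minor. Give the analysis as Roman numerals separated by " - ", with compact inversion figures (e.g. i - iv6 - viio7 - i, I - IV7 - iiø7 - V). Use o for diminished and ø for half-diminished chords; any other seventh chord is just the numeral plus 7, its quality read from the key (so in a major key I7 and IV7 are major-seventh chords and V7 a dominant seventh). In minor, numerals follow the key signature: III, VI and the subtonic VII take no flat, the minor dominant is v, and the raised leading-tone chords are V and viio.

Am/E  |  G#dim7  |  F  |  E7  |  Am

Am/E: minor triad on A = scale degree 1 → i64.
G#dim7: fully diminished seventh chord on G# = scale degree 7 → viio7.
F: root F is the submediant; major triad there is VI.
E7: root E is the dominant; dominant seventh chord there is V7.
Am: root A is the tonic; minor triad there is i.

i64 - viio7 - VI - V7 - i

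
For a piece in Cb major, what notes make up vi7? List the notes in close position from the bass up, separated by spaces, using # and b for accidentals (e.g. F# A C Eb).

Ab Cb Eb Gb

The numeral's case and figure indicate a minor seventh chord. In Cb major its root, the submediant, is Ab.
That chord is spelled Ab-Cb-Eb-Gb.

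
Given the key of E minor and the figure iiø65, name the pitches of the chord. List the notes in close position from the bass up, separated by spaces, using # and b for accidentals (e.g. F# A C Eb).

A C E F#

In E minor, scale degree 2 is F#, and the diatonic chord built there is a half-diminished seventh chord.
Stacking thirds from F# gives F#-A-C-E.
With the 65 figure the chord is in first inversion; from the bass A upward in close position it reads A-C-E-F#.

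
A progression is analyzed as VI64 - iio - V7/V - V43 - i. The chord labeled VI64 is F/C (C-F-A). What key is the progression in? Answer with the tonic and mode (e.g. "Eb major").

The anchor chord is a major triad on F, labeled VI64.
If F is scale degree 6 and the mode makes that degree carry a major triad, the tonic is A and the mode is minor.

A minor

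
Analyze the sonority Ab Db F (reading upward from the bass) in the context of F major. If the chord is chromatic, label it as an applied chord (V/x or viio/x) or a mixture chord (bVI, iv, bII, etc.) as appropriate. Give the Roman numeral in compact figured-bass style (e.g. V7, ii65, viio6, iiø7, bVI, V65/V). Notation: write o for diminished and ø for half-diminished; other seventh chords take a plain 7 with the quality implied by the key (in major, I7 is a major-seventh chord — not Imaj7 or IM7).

bVI64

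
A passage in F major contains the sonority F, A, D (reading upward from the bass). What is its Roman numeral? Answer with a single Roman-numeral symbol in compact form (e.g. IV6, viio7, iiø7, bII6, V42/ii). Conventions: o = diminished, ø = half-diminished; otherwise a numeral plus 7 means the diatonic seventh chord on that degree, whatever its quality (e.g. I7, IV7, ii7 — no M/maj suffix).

vi6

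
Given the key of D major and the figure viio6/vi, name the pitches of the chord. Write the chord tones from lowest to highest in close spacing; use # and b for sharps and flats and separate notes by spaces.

C# E A#

The slash marks an applied leading-tone chord: viio of vi. In D major, vi is B, so the leading tone to it is A#, a half step below.
Building a diminished triad on A# gives A#-C#-E.
The figured bass 6 indicates first inversion, placing the third (C#) in the bass: C#-E-A#.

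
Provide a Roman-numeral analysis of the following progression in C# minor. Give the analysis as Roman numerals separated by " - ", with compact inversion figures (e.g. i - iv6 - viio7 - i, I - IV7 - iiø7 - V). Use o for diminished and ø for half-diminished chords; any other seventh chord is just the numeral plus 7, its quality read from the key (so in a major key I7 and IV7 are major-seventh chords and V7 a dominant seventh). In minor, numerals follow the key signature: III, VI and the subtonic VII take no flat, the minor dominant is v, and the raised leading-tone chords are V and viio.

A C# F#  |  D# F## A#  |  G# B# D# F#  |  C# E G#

A-C#-F#: root F# is the subdominant; minor triad there is iv6.
D#-F##-A#: a major triad on D#, the applied dominant of V → V/V.
G#-B#-D#-F#: dominant seventh chord on G# = scale degree 5 → V7.
C#-E-G# has root C#, degree 1 in C# minor, so i.

iv6 - V/V - V7 - i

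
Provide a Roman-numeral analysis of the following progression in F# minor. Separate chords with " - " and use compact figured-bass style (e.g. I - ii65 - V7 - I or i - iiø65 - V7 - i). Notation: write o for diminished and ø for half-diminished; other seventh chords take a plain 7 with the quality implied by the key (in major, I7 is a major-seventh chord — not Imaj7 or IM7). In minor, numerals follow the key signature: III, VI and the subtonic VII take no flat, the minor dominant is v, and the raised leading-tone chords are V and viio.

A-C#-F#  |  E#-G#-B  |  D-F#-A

A-C#-F#: root F# is the tonic; minor triad there is i6.
E#-G#-B: root E# is the leading tone; diminished triad there is viio.
D-F#-A: root D is the submediant; major triad there is VI.

i6 - viio - VI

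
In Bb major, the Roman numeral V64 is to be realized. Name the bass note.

C

V in Bb major has root F; the chord is F-A-C.
The figure 64 means second inversion — the fifth is in the bass.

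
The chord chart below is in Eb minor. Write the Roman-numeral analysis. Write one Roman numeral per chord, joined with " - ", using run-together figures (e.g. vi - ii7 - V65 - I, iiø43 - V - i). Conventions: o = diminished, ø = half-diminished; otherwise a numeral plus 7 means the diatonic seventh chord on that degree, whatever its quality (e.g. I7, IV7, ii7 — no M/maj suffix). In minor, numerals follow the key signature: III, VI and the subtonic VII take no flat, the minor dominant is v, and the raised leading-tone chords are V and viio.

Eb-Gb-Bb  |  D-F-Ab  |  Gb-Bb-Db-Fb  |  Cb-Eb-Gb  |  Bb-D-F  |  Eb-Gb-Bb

i - viio - V7/VI - VI - V - i

Eb-Gb-Bb: minor triad on Eb = scale degree 1 → i.
D-F-Ab: diminished triad on D = scale degree 7 → viio.
Gb-Bb-Db-Fb is the secondary dominant of VI (dominant seventh chord on Gb): V7/VI.
Cb-Eb-Gb: root Cb is the submediant; major triad there is VI.
Bb-D-F: root Bb is the dominant; major triad there is V.
Eb-Gb-Bb has root Eb, degree 1 in Eb minor, so i.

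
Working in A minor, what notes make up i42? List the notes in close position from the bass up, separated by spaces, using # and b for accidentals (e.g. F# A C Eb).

In A minor, the tonic is A, and the diatonic chord built there is a minor seventh chord.
That chord is spelled A-C-E-G.
With the 42 figure the chord is in third inversion; from the bass G upward in close position it reads G-A-C-E.

G A C E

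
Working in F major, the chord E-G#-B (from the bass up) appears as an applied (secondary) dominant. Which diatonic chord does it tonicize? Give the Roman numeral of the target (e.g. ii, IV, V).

The chord is a major triad on E.
A dominant resolves down a perfect fifth: E → A. In F major, A is scale degree 3, i.e. iii.

iii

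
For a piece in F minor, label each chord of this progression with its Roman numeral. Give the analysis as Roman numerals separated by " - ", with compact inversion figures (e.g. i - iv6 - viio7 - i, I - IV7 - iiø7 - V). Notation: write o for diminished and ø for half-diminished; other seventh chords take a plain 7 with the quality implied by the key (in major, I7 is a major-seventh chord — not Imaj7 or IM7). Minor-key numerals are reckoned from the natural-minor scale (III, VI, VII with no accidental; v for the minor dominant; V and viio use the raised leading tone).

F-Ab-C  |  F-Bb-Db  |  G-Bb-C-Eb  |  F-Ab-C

F-Ab-C has root F, degree 1 in F minor, so i.
F-Bb-Db: root Bb is the subdominant; minor triad there is iv64.
G-Bb-C-Eb has root C, degree 5 in F minor, so v43.
F-Ab-C has root F, degree 1 in F minor, so i.

i - iv64 - v43 - i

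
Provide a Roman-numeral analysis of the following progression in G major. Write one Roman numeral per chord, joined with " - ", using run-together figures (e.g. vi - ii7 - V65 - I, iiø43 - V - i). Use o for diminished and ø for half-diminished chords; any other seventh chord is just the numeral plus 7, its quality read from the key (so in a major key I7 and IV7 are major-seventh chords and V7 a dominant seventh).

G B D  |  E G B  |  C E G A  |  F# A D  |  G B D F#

I - vi - ii65 - V6 - I7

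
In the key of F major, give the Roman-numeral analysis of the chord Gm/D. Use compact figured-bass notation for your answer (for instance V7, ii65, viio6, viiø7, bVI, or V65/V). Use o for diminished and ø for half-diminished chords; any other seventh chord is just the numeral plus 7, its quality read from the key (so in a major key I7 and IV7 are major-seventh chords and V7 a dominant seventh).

ii64

Stacked in thirds the chord is G-Bb-D: a minor triad on G.
G is scale degree 2 in F major, and a minor triad on that degree is written ii.
With D in the bass the chord is in second inversion, so the figured bass is 64.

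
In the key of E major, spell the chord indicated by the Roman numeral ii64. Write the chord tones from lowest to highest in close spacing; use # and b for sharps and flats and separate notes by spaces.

C# F# A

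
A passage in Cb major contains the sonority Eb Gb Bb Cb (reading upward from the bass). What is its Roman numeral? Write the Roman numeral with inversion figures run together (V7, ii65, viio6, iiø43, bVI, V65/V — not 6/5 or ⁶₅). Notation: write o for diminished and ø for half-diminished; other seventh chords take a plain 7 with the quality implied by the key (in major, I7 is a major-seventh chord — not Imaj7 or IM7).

I65

The pitches Cb-Eb-Gb-Bb form a major seventh chord rooted on Cb.
In Cb major, Cb is the tonic; the diatonic major seventh chord there is I7.
With Eb in the bass the chord is in first inversion, so the figured bass is 65.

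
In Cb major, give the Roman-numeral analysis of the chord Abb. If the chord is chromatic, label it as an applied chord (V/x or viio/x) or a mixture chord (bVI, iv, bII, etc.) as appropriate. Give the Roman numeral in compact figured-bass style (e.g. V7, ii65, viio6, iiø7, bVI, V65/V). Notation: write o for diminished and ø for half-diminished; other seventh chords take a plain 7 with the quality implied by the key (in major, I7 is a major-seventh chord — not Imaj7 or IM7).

bVI

Stacked in thirds the chord is Abb-Cb-Ebb: a major triad on Abb.
Abb is the lowered sixth degree of Cb major (diatonic 6 would be Ab). This is a major triad on the lowered sixth degree, borrowed from the parallel minor.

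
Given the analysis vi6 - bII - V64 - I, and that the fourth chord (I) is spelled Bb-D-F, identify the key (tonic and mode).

Bb major

The chord Bb is a major triad rooted on Bb; its label is I.
If Bb is scale degree 1 and the mode makes that degree carry a major triad, the tonic is Bb and the mode is major.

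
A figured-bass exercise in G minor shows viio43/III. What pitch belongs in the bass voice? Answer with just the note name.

Eb

The applied chord viio43/III is rooted on A: A-C-Eb-Gb.
The figure 43 means second inversion — the fifth is in the bass.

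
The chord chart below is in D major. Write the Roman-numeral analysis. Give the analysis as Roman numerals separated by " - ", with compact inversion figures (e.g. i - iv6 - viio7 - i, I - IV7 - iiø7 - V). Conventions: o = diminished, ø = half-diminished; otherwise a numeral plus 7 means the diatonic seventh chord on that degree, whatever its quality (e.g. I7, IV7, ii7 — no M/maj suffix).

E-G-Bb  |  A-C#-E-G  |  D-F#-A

E-G-Bb: E with this quality isn't in the key; it's iio, borrowed from the parallel minor.
A-C#-E-G has root A, degree 5 in D major, so V7.
D-F#-A: root D is the tonic; major triad there is I.

iio - V7 - I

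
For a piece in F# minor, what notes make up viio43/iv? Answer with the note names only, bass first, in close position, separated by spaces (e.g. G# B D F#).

E G A# C#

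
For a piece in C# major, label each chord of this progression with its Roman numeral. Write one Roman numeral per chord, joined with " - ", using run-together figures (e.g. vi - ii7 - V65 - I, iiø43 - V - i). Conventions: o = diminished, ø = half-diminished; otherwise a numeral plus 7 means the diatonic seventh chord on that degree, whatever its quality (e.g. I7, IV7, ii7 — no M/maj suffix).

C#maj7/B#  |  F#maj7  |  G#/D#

I42 - IV7 - V64

C#maj7/B#: major seventh chord on C# = scale degree 1 → I42.
F#maj7: major seventh chord on F# = scale degree 4 → IV7.
G#/D# has root G#, degree 5 in C# major, so V64.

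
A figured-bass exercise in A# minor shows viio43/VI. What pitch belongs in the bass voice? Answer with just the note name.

B

The applied chord viio43/VI is rooted on E#: E#-G#-B-D.
The figure 43 means second inversion — the fifth is in the bass.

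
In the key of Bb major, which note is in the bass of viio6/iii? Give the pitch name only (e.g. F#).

The applied chord viio6/iii is rooted on C#: C#-E-G.
The figure 6 means first inversion — the third is in the bass.

E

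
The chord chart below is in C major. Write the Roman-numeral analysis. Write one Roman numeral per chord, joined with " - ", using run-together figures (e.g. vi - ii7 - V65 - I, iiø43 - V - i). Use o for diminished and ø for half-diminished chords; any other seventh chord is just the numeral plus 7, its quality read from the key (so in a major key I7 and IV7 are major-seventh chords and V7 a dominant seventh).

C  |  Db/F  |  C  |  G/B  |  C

I - bII6 - I - V6 - I

C: root C is the tonic; major triad there is I.
Db/F: Db with this quality isn't in the key; a major triad on b2 is the Neapolitan sixth, bII6 (third, F, in the bass — hence the 6).
C: major triad on C = scale degree 1 → I.
G/B: root G is the dominant; major triad there is V6.
C has root C, degree 1 in C major, so I.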